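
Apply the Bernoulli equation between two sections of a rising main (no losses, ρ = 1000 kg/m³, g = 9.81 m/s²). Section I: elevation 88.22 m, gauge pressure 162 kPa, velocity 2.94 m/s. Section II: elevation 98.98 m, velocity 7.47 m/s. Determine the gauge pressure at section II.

P₂ ≈ 32.9 kPa

Pressure head at I: ψ₁ = P₁/(ρg) = 162×1000 / (1000 × 9.81) = 16.51 m.
Velocity heads: v₁²/2g = 2.94²/19.62 = 0.441 m; v₂²/2g = 7.47²/19.62 = 2.844 m.
Total head H = z₁ + ψ₁ + v₁²/2g = 88.22 + 16.51 + 0.441 = 105.17 m.
ψ₂ = H − z₂ − v₂²/2g = 105.17 − 98.98 − 2.844 = 3.35 m.
P₂ = ρgψ₂ = 1000 × 9.81 × 3.35 ≈ 32.9 kPa.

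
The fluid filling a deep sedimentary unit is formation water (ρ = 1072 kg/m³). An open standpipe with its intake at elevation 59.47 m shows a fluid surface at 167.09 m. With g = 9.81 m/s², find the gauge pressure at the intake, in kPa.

P ≈ 1130 kPa

Pressure head ψ = h − z = 167.09 − 59.47 = 107.62 m.
P = ρgψ = 1072 × 9.81 × 107.62 = 1131766 Pa ≈ 1130 kPa.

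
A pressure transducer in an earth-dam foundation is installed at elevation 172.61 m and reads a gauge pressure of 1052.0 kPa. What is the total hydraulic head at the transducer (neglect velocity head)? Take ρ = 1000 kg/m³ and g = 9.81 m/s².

h ≈ 279.85 m

ψ = P/(ρg) = 1052.0×1000 / (1000 × 9.81) = 107.24 m.
h = z + ψ = 172.61 + 107.24 = 279.85 m.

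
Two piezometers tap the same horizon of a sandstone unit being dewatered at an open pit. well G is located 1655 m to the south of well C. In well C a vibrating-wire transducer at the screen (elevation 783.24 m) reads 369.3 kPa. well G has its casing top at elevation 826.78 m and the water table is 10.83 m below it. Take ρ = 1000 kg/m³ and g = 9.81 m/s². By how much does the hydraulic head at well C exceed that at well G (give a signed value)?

Pressure head at well C: ψ = P/(ρg) = 369.3×1000 / (1000 × 9.81) = 37.65 m.
Total head at well C: h = z + ψ = 783.24 + 37.65 = 820.89 m.
Total head at well G: h = 826.78 − 10.83 = 815.95 m.
Head difference: h(well C) − h(well G) = 820.89 − 815.95 = 4.94 m.

Δh ≈ 4.94 m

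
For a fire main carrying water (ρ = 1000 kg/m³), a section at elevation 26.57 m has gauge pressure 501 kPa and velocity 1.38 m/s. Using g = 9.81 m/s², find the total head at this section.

h ≈ 77.74 m

Pressure head ψ = P/(ρg) = 501×1000 / (1000 × 9.81) = 51.07 m.
Velocity head = v²/(2g) = 1.38² / (2 × 9.81) = 0.097 m.
h = z + ψ + v²/(2g) = 26.57 + 51.07 + 0.097 = 77.74 m.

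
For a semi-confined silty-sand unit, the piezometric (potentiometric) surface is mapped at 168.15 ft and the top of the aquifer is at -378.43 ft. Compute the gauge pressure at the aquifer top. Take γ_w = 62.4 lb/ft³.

Pressure head at the aquifer top: ψ = h − z = 168.15 − (-378.43) = 546.58 ft.
P = γψ/144 = 62.4 × 546.58 / 144 = 237 psi.

P ≈ 237 psi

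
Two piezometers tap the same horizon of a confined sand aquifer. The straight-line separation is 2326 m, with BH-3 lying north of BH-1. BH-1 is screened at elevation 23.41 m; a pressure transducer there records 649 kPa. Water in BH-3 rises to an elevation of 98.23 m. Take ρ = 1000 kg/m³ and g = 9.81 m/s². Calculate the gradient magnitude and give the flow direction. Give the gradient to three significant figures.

Pressure head at BH-1: ψ = P/(ρg) = 649×1000 / (1000 × 9.81) = 66.16 m.
Total head at BH-1: h = z + ψ = 23.41 + 66.16 = 89.57 m.
Total head at BH-3: h = 98.23 m (water level in the piezometer is the total head).
Head difference: h(BH-1) − h(BH-3) = 89.57 − 98.23 = -8.66 m.
Hydraulic gradient: i = |Δh| / L = 8.66 / 2326 = 0.00372.
Flow is from higher to lower head: from BH-3 toward BH-1, i.e. toward the south.

i ≈ 0.00372; groundwater flows toward the south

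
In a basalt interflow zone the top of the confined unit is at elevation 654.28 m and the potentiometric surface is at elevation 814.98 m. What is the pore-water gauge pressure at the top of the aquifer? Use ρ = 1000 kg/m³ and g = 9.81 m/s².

P ≈ 1580 kPa

Pressure head at the aquifer top: ψ = h − z = 814.98 − 654.28 = 160.70 m.
P = ρgψ = 1000 × 9.81 × 160.70 = 1576467 Pa ≈ 1580 kPa.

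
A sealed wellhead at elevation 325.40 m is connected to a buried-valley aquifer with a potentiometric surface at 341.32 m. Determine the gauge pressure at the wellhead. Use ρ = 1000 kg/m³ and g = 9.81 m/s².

Head above the cap: Δh = 341.32 − 325.40 = 15.92 m.
P = ρgΔh = 1000 × 9.81 × 15.92 = 156175 Pa ≈ 156 kPa.

P ≈ 156 kPa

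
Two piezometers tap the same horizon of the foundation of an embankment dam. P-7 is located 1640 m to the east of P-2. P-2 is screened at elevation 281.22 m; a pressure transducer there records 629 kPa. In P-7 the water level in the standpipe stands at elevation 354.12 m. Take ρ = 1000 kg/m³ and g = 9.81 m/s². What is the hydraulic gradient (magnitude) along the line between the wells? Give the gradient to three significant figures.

i ≈ 0.00535

Pressure head at P-2: ψ = P/(ρg) = 629×1000 / (1000 × 9.81) = 64.12 m.
Total head at P-2: h = z + ψ = 281.22 + 64.12 = 345.34 m.
Total head at P-7: h = 354.12 m (water level in the piezometer is the total head).
Head difference: h(P-2) − h(P-7) = 345.34 − 354.12 = -8.78 m.
Hydraulic gradient: i = |Δh| / L = 8.78 / 1640 = 0.00535.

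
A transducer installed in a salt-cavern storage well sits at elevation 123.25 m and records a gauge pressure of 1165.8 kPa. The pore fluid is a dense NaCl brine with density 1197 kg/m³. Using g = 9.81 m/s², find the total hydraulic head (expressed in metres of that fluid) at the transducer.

h ≈ 222.53 m

ψ = P/(ρg) = 1165.8×1000 / (1197 × 9.81) = 99.28 m.
h = z + ψ = 123.25 + 99.28 = 222.53 m.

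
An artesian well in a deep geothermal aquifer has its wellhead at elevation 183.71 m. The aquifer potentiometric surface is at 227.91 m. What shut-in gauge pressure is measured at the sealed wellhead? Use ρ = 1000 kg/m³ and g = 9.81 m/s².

P ≈ 434 kPa

Head above the cap: Δh = 227.91 − 183.71 = 44.20 m.
P = ρgΔh = 1000 × 9.81 × 44.20 = 433602 Pa ≈ 434 kPa.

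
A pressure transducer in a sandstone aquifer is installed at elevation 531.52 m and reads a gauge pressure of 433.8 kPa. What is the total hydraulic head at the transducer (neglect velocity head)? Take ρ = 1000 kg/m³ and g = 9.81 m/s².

ψ = P/(ρg) = 433.8×1000 / (1000 × 9.81) = 44.22 m.
h = z + ψ = 531.52 + 44.22 = 575.74 m.

h ≈ 575.74 m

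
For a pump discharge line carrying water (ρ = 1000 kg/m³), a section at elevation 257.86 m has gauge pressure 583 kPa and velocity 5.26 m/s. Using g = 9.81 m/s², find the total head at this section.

h ≈ 318.70 m

Pressure head ψ = P/(ρg) = 583×1000 / (1000 × 9.81) = 59.43 m.
Velocity head = v²/(2g) = 5.26² / (2 × 9.81) = 1.410 m.
h = z + ψ + v²/(2g) = 257.86 + 59.43 + 1.410 = 318.70 m.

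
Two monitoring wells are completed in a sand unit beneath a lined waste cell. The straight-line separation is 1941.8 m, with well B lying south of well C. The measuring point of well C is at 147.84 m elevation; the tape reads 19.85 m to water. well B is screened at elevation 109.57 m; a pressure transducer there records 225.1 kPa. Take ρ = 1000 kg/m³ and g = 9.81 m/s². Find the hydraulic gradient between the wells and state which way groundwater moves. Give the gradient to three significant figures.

i ≈ 0.00233; groundwater flows toward the north

Total head at well C: h = 147.84 − 19.85 = 127.99 m.
Pressure head at well B: ψ = P/(ρg) = 225.1×1000 / (1000 × 9.81) = 22.95 m.
Total head at well B: h = z + ψ = 109.57 + 22.95 = 132.52 m.
Head difference: h(well C) − h(well B) = 127.99 − 132.52 = -4.53 m.
Hydraulic gradient: i = |Δh| / L = 4.53 / 1941.8 = 0.00233.
Flow is from higher to lower head: from well B toward well C, i.e. toward the north.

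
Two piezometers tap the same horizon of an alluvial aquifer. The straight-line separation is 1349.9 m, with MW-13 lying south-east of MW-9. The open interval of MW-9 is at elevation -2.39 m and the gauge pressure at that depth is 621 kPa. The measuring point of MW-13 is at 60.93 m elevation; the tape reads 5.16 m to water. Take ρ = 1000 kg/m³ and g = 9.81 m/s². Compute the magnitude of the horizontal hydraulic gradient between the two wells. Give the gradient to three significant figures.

Pressure head at MW-9: ψ = P/(ρg) = 621×1000 / (1000 × 9.81) = 63.30 m.
Total head at MW-9: h = z + ψ = -2.39 + 63.30 = 60.91 m.
Total head at MW-13: h = 60.93 − 5.16 = 55.77 m.
Head difference: h(MW-9) − h(MW-13) = 60.91 − 55.77 = 5.14 m.
Hydraulic gradient: i = |Δh| / L = 5.14 / 1349.9 = 0.00381.

i ≈ 0.00381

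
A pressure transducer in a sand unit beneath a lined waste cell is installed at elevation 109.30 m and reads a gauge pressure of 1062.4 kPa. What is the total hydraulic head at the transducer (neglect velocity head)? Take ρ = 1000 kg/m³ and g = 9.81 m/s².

ψ = P/(ρg) = 1062.4×1000 / (1000 × 9.81) = 108.30 m.
h = z + ψ = 109.30 + 108.30 = 217.60 m.

h ≈ 217.60 m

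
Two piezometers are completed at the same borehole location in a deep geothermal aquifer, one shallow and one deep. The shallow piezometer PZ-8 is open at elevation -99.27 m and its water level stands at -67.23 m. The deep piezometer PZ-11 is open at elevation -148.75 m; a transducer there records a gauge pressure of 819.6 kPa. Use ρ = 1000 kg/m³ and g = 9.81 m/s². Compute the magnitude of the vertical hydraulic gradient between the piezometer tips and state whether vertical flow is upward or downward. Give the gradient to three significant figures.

|i_v| ≈ 0.0410; vertical flow is upward

Total head at PZ-8: h = -67.23 m (water level in the standpipe).
Pressure head at PZ-11: ψ = P/(ρg) = 819.6×1000 / (1000 × 9.81) = 83.55 m.
Total head at PZ-11: h = z + ψ = -148.75 + 83.55 = -65.20 m.
Δh = h(PZ-8) − h(PZ-11) = -67.23 − (-65.20) = -2.03 m.
Vertical separation Δz = -99.27 − (-148.75) = 49.48 m.
|i_v| = |Δh| / Δz = 2.03 / 49.48 = 0.0410.
Head is higher in the deep piezometer, so vertical flow is upward (discharge condition).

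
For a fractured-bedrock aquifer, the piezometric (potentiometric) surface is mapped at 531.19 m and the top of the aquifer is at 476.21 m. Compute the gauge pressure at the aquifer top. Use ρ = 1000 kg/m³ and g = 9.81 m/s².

P ≈ 539 kPa

Pressure head at the aquifer top: ψ = h − z = 531.19 − 476.21 = 54.98 m.
P = ρgψ = 1000 × 9.81 × 54.98 = 539354 Pa ≈ 539 kPa.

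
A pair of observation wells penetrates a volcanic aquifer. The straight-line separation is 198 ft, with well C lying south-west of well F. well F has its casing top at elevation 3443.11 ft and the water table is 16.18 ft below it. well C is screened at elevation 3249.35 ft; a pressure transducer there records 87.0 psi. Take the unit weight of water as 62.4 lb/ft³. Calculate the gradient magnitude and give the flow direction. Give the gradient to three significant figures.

i ≈ 0.117; groundwater flows toward the north-east

Total head at well F: h = 3443.11 − 16.18 = 3426.93 ft.
Pressure head at well C: ψ = 144·P/γ = 144 × 87.0 / 62.4 = 200.77 ft.
Total head at well C: h = z + ψ = 3249.35 + 200.77 = 3450.12 ft.
Head difference: h(well F) − h(well C) = 3426.93 − 3450.12 = -23.19 ft.
Hydraulic gradient: i = |Δh| / L = 23.19 / 198 = 0.117.
Flow is from higher to lower head: from well C toward well F, i.e. toward the north-east.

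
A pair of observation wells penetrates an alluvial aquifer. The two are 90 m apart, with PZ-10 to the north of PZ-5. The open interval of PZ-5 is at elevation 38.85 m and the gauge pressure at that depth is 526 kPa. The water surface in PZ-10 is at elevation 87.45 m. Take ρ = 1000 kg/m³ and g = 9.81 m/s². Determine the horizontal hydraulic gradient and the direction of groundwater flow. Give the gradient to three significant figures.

Pressure head at PZ-5: ψ = P/(ρg) = 526×1000 / (1000 × 9.81) = 53.62 m.
Total head at PZ-5: h = z + ψ = 38.85 + 53.62 = 92.47 m.
Total head at PZ-10: h = 87.45 m (water level in the piezometer is the total head).
Head difference: h(PZ-5) − h(PZ-10) = 92.47 − 87.45 = 5.02 m.
Hydraulic gradient: i = |Δh| / L = 5.02 / 90 = 0.0558.
Flow is from higher to lower head: from PZ-5 toward PZ-10, i.e. toward the north.

i ≈ 0.0558; groundwater flows toward the north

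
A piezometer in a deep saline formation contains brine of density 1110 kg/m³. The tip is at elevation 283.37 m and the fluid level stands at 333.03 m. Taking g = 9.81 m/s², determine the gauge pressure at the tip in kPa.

P ≈ 541 kPa

Pressure head ψ = h − z = 333.03 − 283.37 = 49.66 m.
P = ρgψ = 1110 × 9.81 × 49.66 = 540753 Pa ≈ 541 kPa.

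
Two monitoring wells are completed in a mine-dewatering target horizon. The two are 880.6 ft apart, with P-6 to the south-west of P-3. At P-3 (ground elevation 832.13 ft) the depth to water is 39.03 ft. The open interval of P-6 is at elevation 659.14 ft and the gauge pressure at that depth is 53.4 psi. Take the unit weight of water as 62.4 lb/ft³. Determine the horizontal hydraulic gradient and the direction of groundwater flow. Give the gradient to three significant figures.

i ≈ 0.0122; groundwater flows toward the south-west

Total head at P-3: h = 832.13 − 39.03 = 793.10 ft.
Pressure head at P-6: ψ = 144·P/γ = 144 × 53.4 / 62.4 = 123.23 ft.
Total head at P-6: h = z + ψ = 659.14 + 123.23 = 782.37 ft.
Head difference: h(P-3) − h(P-6) = 793.10 − 782.37 = 10.73 ft.
Hydraulic gradient: i = |Δh| / L = 10.73 / 880.6 = 0.0122.
Flow is from higher to lower head: from P-3 toward P-6, i.e. toward the south-west.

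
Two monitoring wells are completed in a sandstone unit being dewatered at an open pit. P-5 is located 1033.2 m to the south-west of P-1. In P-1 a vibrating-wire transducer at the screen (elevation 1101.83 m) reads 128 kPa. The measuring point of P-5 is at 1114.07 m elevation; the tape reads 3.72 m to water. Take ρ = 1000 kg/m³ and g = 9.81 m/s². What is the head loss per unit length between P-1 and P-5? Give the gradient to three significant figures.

i ≈ 0.00438 m/m

Pressure head at P-1: ψ = P/(ρg) = 128×1000 / (1000 × 9.81) = 13.05 m.
Total head at P-1: h = z + ψ = 1101.83 + 13.05 = 1114.88 m.
Total head at P-5: h = 1114.07 − 3.72 = 1110.35 m.
Head difference: h(P-1) − h(P-5) = 1114.88 − 1110.35 = 4.53 m.
Hydraulic gradient: i = |Δh| / L = 4.53 / 1033.2 = 0.00438.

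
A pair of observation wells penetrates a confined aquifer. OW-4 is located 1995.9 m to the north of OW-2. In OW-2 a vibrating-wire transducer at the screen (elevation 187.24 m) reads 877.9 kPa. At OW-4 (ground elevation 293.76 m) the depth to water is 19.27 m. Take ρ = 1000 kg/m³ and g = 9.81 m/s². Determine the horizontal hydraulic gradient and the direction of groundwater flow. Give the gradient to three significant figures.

Pressure head at OW-2: ψ = P/(ρg) = 877.9×1000 / (1000 × 9.81) = 89.49 m.
Total head at OW-2: h = z + ψ = 187.24 + 89.49 = 276.73 m.
Total head at OW-4: h = 293.76 − 19.27 = 274.49 m.
Head difference: h(OW-2) − h(OW-4) = 276.73 − 274.49 = 2.24 m.
Hydraulic gradient: i = |Δh| / L = 2.24 / 1995.9 = 0.00112.
Flow is from higher to lower head: from OW-2 toward OW-4, i.e. toward the north.

i ≈ 0.00112; groundwater flows toward the north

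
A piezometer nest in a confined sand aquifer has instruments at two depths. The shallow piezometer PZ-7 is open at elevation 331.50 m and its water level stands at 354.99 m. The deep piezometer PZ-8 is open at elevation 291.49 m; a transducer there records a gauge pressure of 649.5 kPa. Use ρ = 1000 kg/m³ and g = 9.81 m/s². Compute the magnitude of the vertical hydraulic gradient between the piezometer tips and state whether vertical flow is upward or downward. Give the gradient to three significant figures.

Total head at PZ-7: h = 354.99 m (water level in the standpipe).
Pressure head at PZ-8: ψ = P/(ρg) = 649.5×1000 / (1000 × 9.81) = 66.21 m.
Total head at PZ-8: h = z + ψ = 291.49 + 66.21 = 357.70 m.
Δh = h(PZ-7) − h(PZ-8) = 354.99 − 357.70 = -2.71 m.
Vertical separation Δz = 331.50 − 291.49 = 40.01 m.
|i_v| = |Δh| / Δz = 2.71 / 40.01 = 0.0677.
Head is higher in the deep piezometer, so vertical flow is upward (discharge condition).

|i_v| ≈ 0.0677; vertical flow is upward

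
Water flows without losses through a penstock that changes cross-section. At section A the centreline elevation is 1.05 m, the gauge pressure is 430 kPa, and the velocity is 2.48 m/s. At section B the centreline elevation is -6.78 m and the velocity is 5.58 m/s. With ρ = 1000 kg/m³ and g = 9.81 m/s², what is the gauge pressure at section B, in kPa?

Pressure head at A: ψ₁ = P₁/(ρg) = 430×1000 / (1000 × 9.81) = 43.83 m.
Velocity heads: v₁²/2g = 2.48²/19.62 = 0.313 m; v₂²/2g = 5.58²/19.62 = 1.587 m.
Total head H = z₁ + ψ₁ + v₁²/2g = 1.05 + 43.83 + 0.313 = 45.19 m.
ψ₂ = H − z₂ − v₂²/2g = 45.19 − (-6.78) − 1.587 = 50.38 m.
P₂ = ρgψ₂ = 1000 × 9.81 × 50.38 ≈ 494 kPa.

P₂ ≈ 494 kPa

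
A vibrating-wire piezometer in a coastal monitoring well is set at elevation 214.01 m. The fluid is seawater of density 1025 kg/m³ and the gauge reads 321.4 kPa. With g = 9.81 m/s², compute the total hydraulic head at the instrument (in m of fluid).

h ≈ 245.97 m

ψ = P/(ρg) = 321.4×1000 / (1025 × 9.81) = 31.96 m.
h = z + ψ = 214.01 + 31.96 = 245.97 m.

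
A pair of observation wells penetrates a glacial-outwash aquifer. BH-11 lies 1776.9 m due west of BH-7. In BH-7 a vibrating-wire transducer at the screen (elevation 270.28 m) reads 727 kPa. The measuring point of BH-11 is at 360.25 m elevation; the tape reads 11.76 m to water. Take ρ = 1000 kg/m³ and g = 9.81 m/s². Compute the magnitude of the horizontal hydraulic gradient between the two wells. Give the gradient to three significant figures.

Pressure head at BH-7: ψ = P/(ρg) = 727×1000 / (1000 × 9.81) = 74.11 m.
Total head at BH-7: h = z + ψ = 270.28 + 74.11 = 344.39 m.
Total head at BH-11: h = 360.25 − 11.76 = 348.49 m.
Head difference: h(BH-7) − h(BH-11) = 344.39 − 348.49 = -4.10 m.
Hydraulic gradient: i = |Δh| / L = 4.10 / 1776.9 = 0.00231.

i ≈ 0.00231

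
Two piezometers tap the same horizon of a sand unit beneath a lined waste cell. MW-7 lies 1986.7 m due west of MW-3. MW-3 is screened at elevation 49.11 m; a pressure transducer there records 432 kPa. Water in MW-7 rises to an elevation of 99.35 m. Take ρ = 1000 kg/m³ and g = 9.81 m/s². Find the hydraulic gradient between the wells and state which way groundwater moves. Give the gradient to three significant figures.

Pressure head at MW-3: ψ = P/(ρg) = 432×1000 / (1000 × 9.81) = 44.04 m.
Total head at MW-3: h = z + ψ = 49.11 + 44.04 = 93.15 m.
Total head at MW-7: h = 99.35 m (water level in the piezometer is the total head).
Head difference: h(MW-3) − h(MW-7) = 93.15 − 99.35 = -6.20 m.
Hydraulic gradient: i = |Δh| / L = 6.20 / 1986.7 = 0.00312.
Flow is from higher to lower head: from MW-7 toward MW-3, i.e. toward the east.

i ≈ 0.00312; groundwater flows toward the east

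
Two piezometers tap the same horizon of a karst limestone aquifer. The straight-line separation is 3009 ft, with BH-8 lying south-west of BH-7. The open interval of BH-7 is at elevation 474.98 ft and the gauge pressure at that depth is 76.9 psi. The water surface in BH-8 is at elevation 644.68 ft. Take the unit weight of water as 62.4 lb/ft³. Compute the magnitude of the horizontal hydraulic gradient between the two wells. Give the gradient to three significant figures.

Pressure head at BH-7: ψ = 144·P/γ = 144 × 76.9 / 62.4 = 177.46 ft.
Total head at BH-7: h = z + ψ = 474.98 + 177.46 = 652.44 ft.
Total head at BH-8: h = 644.68 ft (water level in the piezometer is the total head).
Head difference: h(BH-7) − h(BH-8) = 652.44 − 644.68 = 7.76 ft.
Hydraulic gradient: i = |Δh| / L = 7.76 / 3009 = 0.00258.

i ≈ 0.00258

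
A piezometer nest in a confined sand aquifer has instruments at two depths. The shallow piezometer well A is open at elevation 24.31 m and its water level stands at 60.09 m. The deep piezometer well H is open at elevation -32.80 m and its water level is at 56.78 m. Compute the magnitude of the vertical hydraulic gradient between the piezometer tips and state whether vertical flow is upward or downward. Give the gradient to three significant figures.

|i_v| ≈ 0.0580; vertical flow is downward

Total head at well A: h = 60.09 m (water level in the standpipe).
Total head at well H: h = 56.78 m.
Δh = h(well A) − h(well H) = 60.09 − 56.78 = 3.31 m.
Vertical separation Δz = 24.31 − (-32.80) = 57.11 m.
|i_v| = |Δh| / Δz = 3.31 / 57.11 = 0.0580.
Head is higher in the shallow piezometer, so vertical flow is downward (recharge condition).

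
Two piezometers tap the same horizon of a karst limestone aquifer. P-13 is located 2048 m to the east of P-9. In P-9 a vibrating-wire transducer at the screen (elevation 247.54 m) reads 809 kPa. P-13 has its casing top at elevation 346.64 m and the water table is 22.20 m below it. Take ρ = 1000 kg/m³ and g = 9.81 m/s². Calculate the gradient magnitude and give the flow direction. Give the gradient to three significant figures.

Pressure head at P-9: ψ = P/(ρg) = 809×1000 / (1000 × 9.81) = 82.47 m.
Total head at P-9: h = z + ψ = 247.54 + 82.47 = 330.01 m.
Total head at P-13: h = 346.64 − 22.20 = 324.44 m.
Head difference: h(P-9) − h(P-13) = 330.01 − 324.44 = 5.57 m.
Hydraulic gradient: i = |Δh| / L = 5.57 / 2048 = 0.00272.
Flow is from higher to lower head: from P-9 toward P-13, i.e. toward the east.

i ≈ 0.00272; groundwater flows toward the east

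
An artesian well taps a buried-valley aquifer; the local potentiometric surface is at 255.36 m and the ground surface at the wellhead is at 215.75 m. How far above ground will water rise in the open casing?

≈ 39.61 m above ground

Water rises to the potentiometric surface, so the rise above ground = 255.36 − 215.75 = 39.61 m.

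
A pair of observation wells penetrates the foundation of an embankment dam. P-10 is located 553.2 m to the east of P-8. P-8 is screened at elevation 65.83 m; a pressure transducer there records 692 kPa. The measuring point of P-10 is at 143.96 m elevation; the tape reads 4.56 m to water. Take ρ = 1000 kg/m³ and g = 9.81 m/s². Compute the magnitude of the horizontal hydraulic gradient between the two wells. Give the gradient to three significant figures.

i ≈ 0.00548

Pressure head at P-8: ψ = P/(ρg) = 692×1000 / (1000 × 9.81) = 70.54 m.
Total head at P-8: h = z + ψ = 65.83 + 70.54 = 136.37 m.
Total head at P-10: h = 143.96 − 4.56 = 139.40 m.
Head difference: h(P-8) − h(P-10) = 136.37 − 139.40 = -3.03 m.
Hydraulic gradient: i = |Δh| / L = 3.03 / 553.2 = 0.00548.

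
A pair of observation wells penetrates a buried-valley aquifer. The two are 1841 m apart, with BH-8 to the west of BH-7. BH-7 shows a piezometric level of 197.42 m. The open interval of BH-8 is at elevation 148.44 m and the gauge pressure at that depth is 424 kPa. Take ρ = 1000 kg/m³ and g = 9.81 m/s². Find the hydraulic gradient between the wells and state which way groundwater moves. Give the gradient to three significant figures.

i ≈ 0.00313; groundwater flows toward the west

Total head at BH-7: h = 197.42 m (water level in the piezometer is the total head).
Pressure head at BH-8: ψ = P/(ρg) = 424×1000 / (1000 × 9.81) = 43.22 m.
Total head at BH-8: h = z + ψ = 148.44 + 43.22 = 191.66 m.
Head difference: h(BH-7) − h(BH-8) = 197.42 − 191.66 = 5.76 m.
Hydraulic gradient: i = |Δh| / L = 5.76 / 1841 = 0.00313.
Flow is from higher to lower head: from BH-7 toward BH-8, i.e. toward the west.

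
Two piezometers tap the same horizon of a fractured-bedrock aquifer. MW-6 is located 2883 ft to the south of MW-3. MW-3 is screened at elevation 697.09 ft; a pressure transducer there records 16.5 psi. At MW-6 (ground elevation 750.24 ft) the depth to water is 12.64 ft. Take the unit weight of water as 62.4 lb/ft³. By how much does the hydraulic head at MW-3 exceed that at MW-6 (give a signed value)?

Pressure head at MW-3: ψ = 144·P/γ = 144 × 16.5 / 62.4 = 38.08 ft.
Total head at MW-3: h = z + ψ = 697.09 + 38.08 = 735.17 ft.
Total head at MW-6: h = 750.24 − 12.64 = 737.60 ft.
Head difference: h(MW-3) − h(MW-6) = 735.17 − 737.60 = -2.43 ft.

Δh ≈ -2.43 ft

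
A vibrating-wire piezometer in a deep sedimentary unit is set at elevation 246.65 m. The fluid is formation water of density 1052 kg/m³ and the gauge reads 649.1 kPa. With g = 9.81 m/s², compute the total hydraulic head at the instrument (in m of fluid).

ψ = P/(ρg) = 649.1×1000 / (1052 × 9.81) = 62.90 m.
h = z + ψ = 246.65 + 62.90 = 309.55 m.

h ≈ 309.55 m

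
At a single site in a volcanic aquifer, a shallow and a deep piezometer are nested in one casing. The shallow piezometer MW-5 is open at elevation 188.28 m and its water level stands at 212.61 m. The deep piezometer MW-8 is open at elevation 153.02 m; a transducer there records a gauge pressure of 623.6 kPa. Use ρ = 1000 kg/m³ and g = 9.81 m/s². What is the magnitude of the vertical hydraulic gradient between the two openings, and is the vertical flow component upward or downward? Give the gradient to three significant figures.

|i_v| ≈ 0.113; vertical flow is upward

Total head at MW-5: h = 212.61 m (water level in the standpipe).
Pressure head at MW-8: ψ = P/(ρg) = 623.6×1000 / (1000 × 9.81) = 63.57 m.
Total head at MW-8: h = z + ψ = 153.02 + 63.57 = 216.59 m.
Δh = h(MW-5) − h(MW-8) = 212.61 − 216.59 = -3.98 m.
Vertical separation Δz = 188.28 − 153.02 = 35.26 m.
|i_v| = |Δh| / Δz = 3.98 / 35.26 = 0.113.
Head is higher in the deep piezometer, so vertical flow is upward (discharge condition).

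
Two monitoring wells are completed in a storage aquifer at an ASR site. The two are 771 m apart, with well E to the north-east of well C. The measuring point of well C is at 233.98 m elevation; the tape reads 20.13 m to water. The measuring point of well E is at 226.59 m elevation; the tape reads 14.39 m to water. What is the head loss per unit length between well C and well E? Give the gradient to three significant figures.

i ≈ 0.00214 m/m

Total head at well C: h = 233.98 − 20.13 = 213.85 m.
Total head at well E: h = 226.59 − 14.39 = 212.20 m.
Head difference: h(well C) − h(well E) = 213.85 − 212.20 = 1.65 m.
Hydraulic gradient: i = |Δh| / L = 1.65 / 771 = 0.00214.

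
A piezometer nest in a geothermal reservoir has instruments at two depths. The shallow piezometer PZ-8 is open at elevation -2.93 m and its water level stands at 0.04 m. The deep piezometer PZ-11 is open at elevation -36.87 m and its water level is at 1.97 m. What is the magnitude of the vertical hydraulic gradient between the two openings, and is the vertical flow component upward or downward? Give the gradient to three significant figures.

Total head at PZ-8: h = 0.04 m (water level in the standpipe).
Total head at PZ-11: h = 1.97 m.
Δh = h(PZ-8) − h(PZ-11) = 0.04 − 1.97 = -1.93 m.
Vertical separation Δz = -2.93 − (-36.87) = 33.94 m.
|i_v| = |Δh| / Δz = 1.93 / 33.94 = 0.0569.
Head is higher in the deep piezometer, so vertical flow is upward (discharge condition).

|i_v| ≈ 0.0569; vertical flow is upward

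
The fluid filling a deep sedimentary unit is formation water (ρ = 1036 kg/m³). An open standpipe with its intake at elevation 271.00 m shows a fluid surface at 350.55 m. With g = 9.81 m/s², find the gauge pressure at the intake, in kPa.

Pressure head ψ = h − z = 350.55 − 271.00 = 79.55 m.
P = ρgψ = 1036 × 9.81 × 79.55 = 808479 Pa ≈ 808 kPa.

P ≈ 808 kPa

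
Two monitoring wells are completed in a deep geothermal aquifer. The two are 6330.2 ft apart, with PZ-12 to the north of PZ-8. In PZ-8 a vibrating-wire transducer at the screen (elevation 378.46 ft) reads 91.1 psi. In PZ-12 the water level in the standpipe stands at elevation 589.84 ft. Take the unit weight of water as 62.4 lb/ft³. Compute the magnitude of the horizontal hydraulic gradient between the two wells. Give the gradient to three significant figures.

i ≈ 0.000182

Pressure head at PZ-8: ψ = 144·P/γ = 144 × 91.1 / 62.4 = 210.23 ft.
Total head at PZ-8: h = z + ψ = 378.46 + 210.23 = 588.69 ft.
Total head at PZ-12: h = 589.84 ft (water level in the piezometer is the total head).
Head difference: h(PZ-8) − h(PZ-12) = 588.69 − 589.84 = -1.15 ft.
Hydraulic gradient: i = |Δh| / L = 1.15 / 6330.2 = 0.000182.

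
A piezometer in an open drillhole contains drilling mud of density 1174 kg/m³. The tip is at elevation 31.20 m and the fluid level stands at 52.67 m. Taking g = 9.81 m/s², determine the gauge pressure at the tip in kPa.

P ≈ 247 kPa

Pressure head ψ = h − z = 52.67 − 31.20 = 21.47 m.
P = ρgψ = 1174 × 9.81 × 21.47 = 247269 Pa ≈ 247 kPa.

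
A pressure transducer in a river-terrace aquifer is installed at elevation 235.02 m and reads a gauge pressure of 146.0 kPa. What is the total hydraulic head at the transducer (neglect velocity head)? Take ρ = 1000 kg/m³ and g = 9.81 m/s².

ψ = P/(ρg) = 146.0×1000 / (1000 × 9.81) = 14.88 m.
h = z + ψ = 235.02 + 14.88 = 249.90 m.

h ≈ 249.90 m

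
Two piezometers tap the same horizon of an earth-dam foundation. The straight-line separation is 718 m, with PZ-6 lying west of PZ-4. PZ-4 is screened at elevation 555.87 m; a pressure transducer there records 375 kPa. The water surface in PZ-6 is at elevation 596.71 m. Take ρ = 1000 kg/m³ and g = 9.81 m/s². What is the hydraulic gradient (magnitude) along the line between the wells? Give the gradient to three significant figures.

i ≈ 0.00364

Pressure head at PZ-4: ψ = P/(ρg) = 375×1000 / (1000 × 9.81) = 38.23 m.
Total head at PZ-4: h = z + ψ = 555.87 + 38.23 = 594.10 m.
Total head at PZ-6: h = 596.71 m (water level in the piezometer is the total head).
Head difference: h(PZ-4) − h(PZ-6) = 594.10 − 596.71 = -2.61 m.
Hydraulic gradient: i = |Δh| / L = 2.61 / 718 = 0.00364.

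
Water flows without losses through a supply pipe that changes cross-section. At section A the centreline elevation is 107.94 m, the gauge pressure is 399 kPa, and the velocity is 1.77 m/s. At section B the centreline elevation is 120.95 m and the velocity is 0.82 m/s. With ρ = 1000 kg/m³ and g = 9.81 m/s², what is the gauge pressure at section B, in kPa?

Pressure head at A: ψ₁ = P₁/(ρg) = 399×1000 / (1000 × 9.81) = 40.67 m.
Velocity heads: v₁²/2g = 1.77²/19.62 = 0.160 m; v₂²/2g = 0.82²/19.62 = 0.034 m.
Total head H = z₁ + ψ₁ + v₁²/2g = 107.94 + 40.67 + 0.160 = 148.77 m.
ψ₂ = H − z₂ − v₂²/2g = 148.77 − 120.95 − 0.034 = 27.79 m.
P₂ = ρgψ₂ = 1000 × 9.81 × 27.79 ≈ 273 kPa.

P₂ ≈ 273 kPa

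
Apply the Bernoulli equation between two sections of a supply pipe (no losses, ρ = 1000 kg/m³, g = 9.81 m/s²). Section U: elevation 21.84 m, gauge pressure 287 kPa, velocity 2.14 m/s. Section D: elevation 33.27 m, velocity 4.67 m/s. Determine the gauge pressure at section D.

P₂ ≈ 166 kPa

Pressure head at U: ψ₁ = P₁/(ρg) = 287×1000 / (1000 × 9.81) = 29.26 m.
Velocity heads: v₁²/2g = 2.14²/19.62 = 0.233 m; v₂²/2g = 4.67²/19.62 = 1.112 m.
Total head H = z₁ + ψ₁ + v₁²/2g = 21.84 + 29.26 + 0.233 = 51.33 m.
ψ₂ = H − z₂ − v₂²/2g = 51.33 − 33.27 − 1.112 = 16.95 m.
P₂ = ρgψ₂ = 1000 × 9.81 × 16.95 ≈ 166 kPa.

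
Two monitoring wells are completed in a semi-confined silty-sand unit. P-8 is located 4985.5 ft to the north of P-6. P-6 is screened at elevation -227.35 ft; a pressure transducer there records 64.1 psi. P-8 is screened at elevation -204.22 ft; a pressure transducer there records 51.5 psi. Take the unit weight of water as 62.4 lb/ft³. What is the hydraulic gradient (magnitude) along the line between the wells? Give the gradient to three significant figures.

i ≈ 0.00119

Pressure head at P-6: ψ = 144·P/γ = 144 × 64.1 / 62.4 = 147.92 ft.
Total head at P-6: h = z + ψ = -227.35 + 147.92 = -79.43 ft.
Pressure head at P-8: ψ = 144·P/γ = 144 × 51.5 / 62.4 = 118.85 ft.
Total head at P-8: h = z + ψ = -204.22 + 118.85 = -85.37 ft.
Head difference: h(P-6) − h(P-8) = -79.43 − (-85.37) = 5.94 ft.
Hydraulic gradient: i = |Δh| / L = 5.94 / 4985.5 = 0.00119.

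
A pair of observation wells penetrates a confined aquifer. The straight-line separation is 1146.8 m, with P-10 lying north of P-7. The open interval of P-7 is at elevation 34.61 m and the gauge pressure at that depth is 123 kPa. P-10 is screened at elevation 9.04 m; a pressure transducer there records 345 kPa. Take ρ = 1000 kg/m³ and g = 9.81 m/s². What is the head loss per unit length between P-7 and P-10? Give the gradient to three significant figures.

Pressure head at P-7: ψ = P/(ρg) = 123×1000 / (1000 × 9.81) = 12.54 m.
Total head at P-7: h = z + ψ = 34.61 + 12.54 = 47.15 m.
Pressure head at P-10: ψ = P/(ρg) = 345×1000 / (1000 × 9.81) = 35.17 m.
Total head at P-10: h = z + ψ = 9.04 + 35.17 = 44.21 m.
Head difference: h(P-7) − h(P-10) = 47.15 − 44.21 = 2.94 m.
Hydraulic gradient: i = |Δh| / L = 2.94 / 1146.8 = 0.00256.

i ≈ 0.00256 m/m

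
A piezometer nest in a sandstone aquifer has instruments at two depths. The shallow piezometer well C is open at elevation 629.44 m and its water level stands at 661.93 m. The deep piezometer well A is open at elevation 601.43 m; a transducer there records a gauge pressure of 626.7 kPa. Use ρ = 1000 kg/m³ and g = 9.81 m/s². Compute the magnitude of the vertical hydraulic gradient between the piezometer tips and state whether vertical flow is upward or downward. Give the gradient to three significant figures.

Total head at well C: h = 661.93 m (water level in the standpipe).
Pressure head at well A: ψ = P/(ρg) = 626.7×1000 / (1000 × 9.81) = 63.88 m.
Total head at well A: h = z + ψ = 601.43 + 63.88 = 665.31 m.
Δh = h(well C) − h(well A) = 661.93 − 665.31 = -3.38 m.
Vertical separation Δz = 629.44 − 601.43 = 28.01 m.
|i_v| = |Δh| / Δz = 3.38 / 28.01 = 0.121.
Head is higher in the deep piezometer, so vertical flow is upward (discharge condition).

|i_v| ≈ 0.121; vertical flow is upward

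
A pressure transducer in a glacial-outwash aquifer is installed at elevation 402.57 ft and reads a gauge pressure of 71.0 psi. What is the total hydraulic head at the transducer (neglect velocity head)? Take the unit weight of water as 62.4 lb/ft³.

ψ = 144·P/γ = 144 × 71.0 / 62.4 = 163.85 ft.
h = z + ψ = 402.57 + 163.85 = 566.42 ft.

h ≈ 566.42 ft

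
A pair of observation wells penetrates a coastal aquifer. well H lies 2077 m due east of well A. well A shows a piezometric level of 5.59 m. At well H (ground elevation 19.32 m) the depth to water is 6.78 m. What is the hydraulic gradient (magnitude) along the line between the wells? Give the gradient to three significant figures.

Total head at well A: h = 5.59 m (water level in the piezometer is the total head).
Total head at well H: h = 19.32 − 6.78 = 12.54 m.
Head difference: h(well A) − h(well H) = 5.59 − 12.54 = -6.95 m.
Hydraulic gradient: i = |Δh| / L = 6.95 / 2077 = 0.00335.

i ≈ 0.00335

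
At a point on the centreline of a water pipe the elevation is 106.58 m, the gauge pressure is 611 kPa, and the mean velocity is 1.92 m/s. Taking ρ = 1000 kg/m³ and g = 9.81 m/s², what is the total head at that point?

Pressure head ψ = P/(ρg) = 611×1000 / (1000 × 9.81) = 62.28 m.
Velocity head = v²/(2g) = 1.92² / (2 × 9.81) = 0.188 m.
h = z + ψ + v²/(2g) = 106.58 + 62.28 + 0.188 = 169.05 m.

h ≈ 169.05 m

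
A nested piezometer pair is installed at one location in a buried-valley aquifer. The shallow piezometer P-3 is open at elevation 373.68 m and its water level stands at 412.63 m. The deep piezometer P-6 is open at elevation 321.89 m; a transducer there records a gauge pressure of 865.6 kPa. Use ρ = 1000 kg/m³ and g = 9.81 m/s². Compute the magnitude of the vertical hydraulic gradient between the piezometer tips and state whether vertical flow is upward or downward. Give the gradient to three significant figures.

|i_v| ≈ 0.0483; vertical flow is downward

Total head at P-3: h = 412.63 m (water level in the standpipe).
Pressure head at P-6: ψ = P/(ρg) = 865.6×1000 / (1000 × 9.81) = 88.24 m.
Total head at P-6: h = z + ψ = 321.89 + 88.24 = 410.13 m.
Δh = h(P-3) − h(P-6) = 412.63 − 410.13 = 2.50 m.
Vertical separation Δz = 373.68 − 321.89 = 51.79 m.
|i_v| = |Δh| / Δz = 2.50 / 51.79 = 0.0483.
Head is higher in the shallow piezometer, so vertical flow is downward (recharge condition).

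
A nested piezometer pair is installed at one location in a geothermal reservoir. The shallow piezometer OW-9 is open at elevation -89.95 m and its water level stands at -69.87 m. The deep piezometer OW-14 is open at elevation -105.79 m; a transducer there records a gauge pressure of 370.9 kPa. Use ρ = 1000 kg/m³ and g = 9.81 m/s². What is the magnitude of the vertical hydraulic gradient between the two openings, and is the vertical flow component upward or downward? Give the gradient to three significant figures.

|i_v| ≈ 0.119; vertical flow is upward

Total head at OW-9: h = -69.87 m (water level in the standpipe).
Pressure head at OW-14: ψ = P/(ρg) = 370.9×1000 / (1000 × 9.81) = 37.81 m.
Total head at OW-14: h = z + ψ = -105.79 + 37.81 = -67.98 m.
Δh = h(OW-9) − h(OW-14) = -69.87 − (-67.98) = -1.89 m.
Vertical separation Δz = -89.95 − (-105.79) = 15.84 m.
|i_v| = |Δh| / Δz = 1.89 / 15.84 = 0.119.
Head is higher in the deep piezometer, so vertical flow is upward (discharge condition).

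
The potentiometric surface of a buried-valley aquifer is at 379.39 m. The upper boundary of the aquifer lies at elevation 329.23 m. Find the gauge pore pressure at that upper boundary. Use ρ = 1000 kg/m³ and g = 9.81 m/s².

Pressure head at the aquifer top: ψ = h − z = 379.39 − 329.23 = 50.16 m.
P = ρgψ = 1000 × 9.81 × 50.16 = 492070 Pa ≈ 492 kPa.

P ≈ 492 kPa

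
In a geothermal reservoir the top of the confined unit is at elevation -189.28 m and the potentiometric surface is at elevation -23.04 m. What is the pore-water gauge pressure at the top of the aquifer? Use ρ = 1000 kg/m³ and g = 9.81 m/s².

P ≈ 1630 kPa

Pressure head at the aquifer top: ψ = h − z = -23.04 − (-189.28) = 166.24 m.
P = ρgψ = 1000 × 9.81 × 166.24 = 1630814 Pa ≈ 1630 kPa.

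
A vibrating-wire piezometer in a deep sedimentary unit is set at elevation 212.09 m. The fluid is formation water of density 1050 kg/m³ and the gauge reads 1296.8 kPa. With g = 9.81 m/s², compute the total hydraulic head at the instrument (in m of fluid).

ψ = P/(ρg) = 1296.8×1000 / (1050 × 9.81) = 125.90 m.
h = z + ψ = 212.09 + 125.90 = 337.99 m.

h ≈ 337.99 m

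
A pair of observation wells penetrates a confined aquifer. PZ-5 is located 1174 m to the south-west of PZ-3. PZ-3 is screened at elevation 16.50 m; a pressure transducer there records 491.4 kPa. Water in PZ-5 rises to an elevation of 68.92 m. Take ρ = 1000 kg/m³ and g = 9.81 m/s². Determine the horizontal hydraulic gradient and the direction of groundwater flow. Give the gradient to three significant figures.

i ≈ 0.00198; groundwater flows toward the north-east

Pressure head at PZ-3: ψ = P/(ρg) = 491.4×1000 / (1000 × 9.81) = 50.09 m.
Total head at PZ-3: h = z + ψ = 16.50 + 50.09 = 66.59 m.
Total head at PZ-5: h = 68.92 m (water level in the piezometer is the total head).
Head difference: h(PZ-3) − h(PZ-5) = 66.59 − 68.92 = -2.33 m.
Hydraulic gradient: i = |Δh| / L = 2.33 / 1174 = 0.00198.
Flow is from higher to lower head: from PZ-5 toward PZ-3, i.e. toward the north-east.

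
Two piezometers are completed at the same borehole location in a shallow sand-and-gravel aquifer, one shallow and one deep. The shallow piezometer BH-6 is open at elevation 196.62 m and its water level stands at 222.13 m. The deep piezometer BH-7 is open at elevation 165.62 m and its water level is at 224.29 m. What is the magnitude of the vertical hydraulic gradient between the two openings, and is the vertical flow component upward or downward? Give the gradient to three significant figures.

Total head at BH-6: h = 222.13 m (water level in the standpipe).
Total head at BH-7: h = 224.29 m.
Δh = h(BH-6) − h(BH-7) = 222.13 − 224.29 = -2.16 m.
Vertical separation Δz = 196.62 − 165.62 = 31.00 m.
|i_v| = |Δh| / Δz = 2.16 / 31.00 = 0.0697.
Head is higher in the deep piezometer, so vertical flow is upward (discharge condition).

|i_v| ≈ 0.0697; vertical flow is upward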